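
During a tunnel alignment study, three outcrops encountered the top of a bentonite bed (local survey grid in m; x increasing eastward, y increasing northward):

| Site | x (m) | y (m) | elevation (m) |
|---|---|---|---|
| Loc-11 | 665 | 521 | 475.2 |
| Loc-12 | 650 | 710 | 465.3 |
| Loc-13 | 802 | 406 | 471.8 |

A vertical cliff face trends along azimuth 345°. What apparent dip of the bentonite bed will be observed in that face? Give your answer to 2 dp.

2.13°

Let the plane be z = a·x + b·y + c.
Loc-12−Loc-11: −15a + 189b = −9.9;  Loc-13−Loc-11: 137a − 115b = −3.4.
Solving gives a = −0.07370, b = −0.05823.
Unit vector along 345° is (sin 345°, cos 345°) = (-0.2588, 0.9659).
Slope in that direction = a·(-0.2588) + b·(0.9659) = −0.03717.
Apparent dip = arctan|0.03717| = 2.13° (true dip is 5.4°, so apparent ≤ true as expected).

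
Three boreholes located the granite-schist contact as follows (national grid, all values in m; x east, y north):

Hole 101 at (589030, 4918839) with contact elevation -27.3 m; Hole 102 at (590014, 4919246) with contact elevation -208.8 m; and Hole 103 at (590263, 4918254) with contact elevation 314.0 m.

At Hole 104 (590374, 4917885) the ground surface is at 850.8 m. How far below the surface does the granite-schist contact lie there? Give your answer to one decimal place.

341.8 m

Two edge vectors: Hole 101→Hole 102 = (984, 407, -181.5), Hole 101→Hole 103 = (1233, -585, 341.3).
Normal n = (Hole 101→Hole 102) × (Hole 101→Hole 103) = (32731.6, -559628.7, -1077471).
So ∂z/∂x = −n_x/n_z = 0.030378173 and ∂z/∂y = −n_y/n_z = −0.519390963.
Intercept c from Hole 101: -27.3 − 17893.66 + 2554800.52 = 2536879.57.
At (590374, 4917885): z_contact = 17934.48 − 2554305.02 + 2536879.57 = 509.03 m.
Depth below ground = 850.8 − 509.03 = 341.8 m.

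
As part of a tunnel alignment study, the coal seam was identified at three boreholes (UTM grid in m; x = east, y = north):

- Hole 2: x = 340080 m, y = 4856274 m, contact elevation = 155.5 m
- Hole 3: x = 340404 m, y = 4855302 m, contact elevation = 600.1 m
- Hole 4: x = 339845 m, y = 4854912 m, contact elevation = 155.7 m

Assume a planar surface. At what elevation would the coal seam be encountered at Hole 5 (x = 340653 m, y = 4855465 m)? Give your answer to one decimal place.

Let the plane be z = a·x + b·y + c.
Hole 3−Hole 2: 324a − 972b = 444.6;  Hole 4−Hole 2: −235a − 1362b = 0.2.
Solving gives a = 0.903902596, b = −0.156106542.
Then c = 155.5 − a·340080 − b·4856274 = 450852.45.
At (340653, 4855465): z = 307917.1 − 757969.9 + 450852.45 = 799.7 m.

799.7 m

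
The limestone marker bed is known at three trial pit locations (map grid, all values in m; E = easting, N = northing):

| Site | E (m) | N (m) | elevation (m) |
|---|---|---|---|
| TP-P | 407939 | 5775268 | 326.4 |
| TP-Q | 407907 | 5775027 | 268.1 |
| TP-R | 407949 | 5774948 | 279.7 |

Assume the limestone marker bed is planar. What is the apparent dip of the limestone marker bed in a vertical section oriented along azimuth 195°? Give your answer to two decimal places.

17.23°

Let the plane be z = a·E + b·N + c.
TP-Q−TP-P: −32a − 241b = −58.3;  TP-R−TP-P: 10a − 320b = −46.7.
Solving gives a = 0.58508, b = 0.16422.
Unit vector along 195° is (sin 195°, cos 195°) = (-0.2588, -0.9659).
Slope in that direction = a·(-0.2588) + b·(-0.9659) = −0.31006.
Apparent dip = arctan|0.31006| = 17.23° (true dip is 31.3°, so apparent ≤ true as expected).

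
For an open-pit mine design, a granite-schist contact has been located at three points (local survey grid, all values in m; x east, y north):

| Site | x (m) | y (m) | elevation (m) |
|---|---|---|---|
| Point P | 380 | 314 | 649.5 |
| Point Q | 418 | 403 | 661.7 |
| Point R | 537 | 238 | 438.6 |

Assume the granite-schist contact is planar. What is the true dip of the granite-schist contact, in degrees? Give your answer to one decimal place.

Two edge vectors: Point P→Point Q = (38, 89, 12.2), Point P→Point R = (157, -76, -210.9).
Normal n = (Point P→Point Q) × (Point P→Point R) = (-17842.9, 9929.6, -16861).
So ∂z/∂x = −n_x/n_z = −1.05823 and ∂z/∂y = −n_y/n_z = 0.58891.
Gradient magnitude |∇z| = √(a² + b²) = √(1.11986 + 0.34681) = 1.21106.
True dip = arctan(1.21106) = 50.5°, dipping toward ESE (azimuth ≈ 119°).

50.5°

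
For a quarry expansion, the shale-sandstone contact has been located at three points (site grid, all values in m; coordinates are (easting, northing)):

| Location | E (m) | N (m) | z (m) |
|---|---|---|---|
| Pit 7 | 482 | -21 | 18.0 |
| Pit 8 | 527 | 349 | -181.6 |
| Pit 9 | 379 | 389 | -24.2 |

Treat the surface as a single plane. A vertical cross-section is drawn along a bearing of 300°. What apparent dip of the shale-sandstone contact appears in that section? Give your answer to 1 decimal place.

Let the plane be z = a·E + b·N + c.
Pit 8−Pit 7: 45a + 370b = −199.6;  Pit 9−Pit 7: −103a + 410b = −42.2.
Solving gives a = −1.17083, b = −0.39706.
Unit vector along 300° is (sin 300°, cos 300°) = (-0.8660, 0.5000).
Slope in that direction = a·(-0.8660) + b·(0.5000) = 0.81544.
Apparent dip = arctan|0.81544| = 39.2° (true dip is 51.0°, so apparent ≤ true as expected).

39.2°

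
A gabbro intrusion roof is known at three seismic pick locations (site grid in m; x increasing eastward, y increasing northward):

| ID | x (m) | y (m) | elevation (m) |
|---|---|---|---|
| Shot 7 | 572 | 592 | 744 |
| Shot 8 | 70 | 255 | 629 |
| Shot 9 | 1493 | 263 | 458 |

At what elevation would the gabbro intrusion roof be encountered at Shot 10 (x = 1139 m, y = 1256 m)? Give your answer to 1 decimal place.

Two edge vectors: Shot 7→Shot 8 = (-502, -337, -115), Shot 7→Shot 9 = (921, -329, -286).
Normal n = (Shot 7→Shot 8) × (Shot 7→Shot 9) = (58547, -249487, 475535).
So ∂z/∂x = −n_x/n_z = −0.123118 and ∂z/∂y = −n_y/n_z = 0.524645.
Intercept c from Shot 7: 744 + 70.42 − 310.59 = 503.83.
At (1139, 1256): z = −140.2 + 659.0 + 503.83 = 1022.6 m.

1022.6 m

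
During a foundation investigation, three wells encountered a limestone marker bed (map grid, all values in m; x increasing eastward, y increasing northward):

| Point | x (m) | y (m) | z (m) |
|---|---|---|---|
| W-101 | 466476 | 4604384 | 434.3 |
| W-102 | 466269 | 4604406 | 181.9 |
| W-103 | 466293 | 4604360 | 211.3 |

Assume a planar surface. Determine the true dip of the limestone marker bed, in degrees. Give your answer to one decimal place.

50.6°

Let the plane be z = a·x + b·y + c.
W-102−W-101: −207a + 22b = −252.4;  W-103−W-101: −183a − 24b = −223.
Solving gives a = 1.21899, b = −0.00314.
Gradient magnitude |∇z| = √(a² + b²) = √(1.48594 + 0.00001) = 1.21899.
True dip = arctan(1.21899) = 50.6°, dipping toward W (azimuth ≈ 270°).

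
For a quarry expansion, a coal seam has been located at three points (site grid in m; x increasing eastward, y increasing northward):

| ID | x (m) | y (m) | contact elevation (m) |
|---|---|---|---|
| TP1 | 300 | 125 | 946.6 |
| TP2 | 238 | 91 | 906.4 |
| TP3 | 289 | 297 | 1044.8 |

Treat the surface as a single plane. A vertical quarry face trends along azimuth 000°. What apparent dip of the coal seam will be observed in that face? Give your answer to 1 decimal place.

30.6°

Let the plane be z = a·x + b·y + c.
TP2−TP1: −62a − 34b = −40.2;  TP3−TP1: −11a + 172b = 98.2.
Solving gives a = 0.32394, b = 0.59165.
Unit vector along 000° is (sin 0°, cos 0°) = (0.0000, 1.0000).
Slope in that direction = a·(0.0000) + b·(1.0000) = 0.59165.
Apparent dip = arctan|0.59165| = 30.6° (true dip is 34.0°, so apparent ≤ true as expected).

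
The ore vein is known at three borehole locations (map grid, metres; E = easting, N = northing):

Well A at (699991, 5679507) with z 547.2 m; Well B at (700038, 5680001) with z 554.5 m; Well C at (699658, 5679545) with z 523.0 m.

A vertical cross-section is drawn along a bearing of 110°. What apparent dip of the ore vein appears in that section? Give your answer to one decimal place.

Let the plane be z = a·E + b·N + c.
Well B−Well A: 47a + 494b = 7.3;  Well C−Well A: −333a + 38b = −24.2.
Solving gives a = 0.07356, b = 0.00778.
Unit vector along 110° is (sin 110°, cos 110°) = (0.9397, -0.3420).
Slope in that direction = a·(0.9397) + b·(-0.3420) = 0.06646.
Apparent dip = arctan|0.06646| = 3.8° (true dip is 4.2°, so apparent ≤ true as expected).

3.8°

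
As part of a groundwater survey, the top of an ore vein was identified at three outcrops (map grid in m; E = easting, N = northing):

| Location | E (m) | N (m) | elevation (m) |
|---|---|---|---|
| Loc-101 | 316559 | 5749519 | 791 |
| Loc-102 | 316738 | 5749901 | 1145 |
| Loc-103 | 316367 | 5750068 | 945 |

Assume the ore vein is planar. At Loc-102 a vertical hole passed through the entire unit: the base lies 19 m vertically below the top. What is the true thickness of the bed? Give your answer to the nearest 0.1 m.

13.7 m

Let the plane be z = a·E + b·N + c.
Loc-102−Loc-101: 179a + 382b = 354;  Loc-103−Loc-101: −192a + 549b = 154.
Solving gives a = 0.78966, b = 0.55668.
|∇z| = √(a²+b²) = 0.96616, so dip δ = arctan(0.96616) = 44.01°.
True thickness = vertical thickness × cos δ = 19 × cos 44.01° = 13.7 m.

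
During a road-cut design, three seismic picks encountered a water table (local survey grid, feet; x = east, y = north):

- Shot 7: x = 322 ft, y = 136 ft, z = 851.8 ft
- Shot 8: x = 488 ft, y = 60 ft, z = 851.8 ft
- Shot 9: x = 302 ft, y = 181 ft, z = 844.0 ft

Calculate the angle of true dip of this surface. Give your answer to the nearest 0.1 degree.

Let the plane be z = a·x + b·y + c.
Shot 8−Shot 7: 166a − 76b = 0;  Shot 9−Shot 7: −20a + 45b = −7.8.
Solving gives a = −0.09963, b = −0.21761.
Gradient magnitude |∇z| = √(a² + b²) = √(0.00993 + 0.04736) = 0.23934.
True dip = arctan(0.23934) = 13.5°, dipping toward NNE (azimuth ≈ 025°).

13.5°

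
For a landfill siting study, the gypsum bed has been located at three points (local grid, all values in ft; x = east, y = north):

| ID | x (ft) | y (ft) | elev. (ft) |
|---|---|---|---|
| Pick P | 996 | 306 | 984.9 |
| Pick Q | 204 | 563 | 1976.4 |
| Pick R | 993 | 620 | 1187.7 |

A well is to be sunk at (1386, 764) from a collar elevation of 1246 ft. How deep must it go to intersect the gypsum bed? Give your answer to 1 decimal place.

Two edge vectors: Pick P→Pick Q = (-792, 257, 991.5), Pick P→Pick R = (-3, 314, 202.8).
Normal n = (Pick P→Pick Q) × (Pick P→Pick R) = (-259211.4, 157643.1, -247917).
So ∂z/∂x = −n_x/n_z = −1.045557 and ∂z/∂y = −n_y/n_z = 0.635870.
Intercept c from Pick P: 984.9 + 1041.37 − 194.58 = 1831.70.
At (1386, 764): z_contact = −1449.14 + 485.81 + 1831.70 = 868.36 ft.
Depth below ground = 1246 − 868.36 = 377.6 ft.

377.6 ft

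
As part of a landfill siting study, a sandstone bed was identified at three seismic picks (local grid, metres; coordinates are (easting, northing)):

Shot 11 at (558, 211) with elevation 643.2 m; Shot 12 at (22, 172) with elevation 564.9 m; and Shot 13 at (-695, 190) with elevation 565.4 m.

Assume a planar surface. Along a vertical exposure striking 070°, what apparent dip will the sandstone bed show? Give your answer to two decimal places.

Two edge vectors: Shot 11→Shot 12 = (-536, -39, -78.3), Shot 11→Shot 13 = (-1253, -21, -77.8).
Normal n = (Shot 11→Shot 12) × (Shot 11→Shot 13) = (1389.9, 56409.1, -37611).
So ∂z/∂E = −n_x/n_z = 0.03695 and ∂z/∂N = −n_y/n_z = 1.49980.
Unit vector along 070° is (sin 70°, cos 70°) = (0.9397, 0.3420).
Slope in that direction = a·(0.9397) + b·(0.3420) = 0.54769.
Apparent dip = arctan|0.54769| = 28.71° (true dip is 56.3°, so apparent ≤ true as expected).

28.71°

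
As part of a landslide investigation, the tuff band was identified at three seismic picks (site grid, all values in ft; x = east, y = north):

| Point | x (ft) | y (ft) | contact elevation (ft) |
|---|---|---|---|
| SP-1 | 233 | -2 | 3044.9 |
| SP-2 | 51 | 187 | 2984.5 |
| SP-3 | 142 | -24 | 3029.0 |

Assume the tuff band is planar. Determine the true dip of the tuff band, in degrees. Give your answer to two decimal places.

13.41°

Two edge vectors: SP-1→SP-2 = (-182, 189, -60.4), SP-1→SP-3 = (-91, -22, -15.9).
Normal n = (SP-1→SP-2) × (SP-1→SP-3) = (-4333.9, 2602.6, 21203).
So ∂z/∂x = −n_x/n_z = 0.20440 and ∂z/∂y = −n_y/n_z = −0.12275.
Gradient magnitude |∇z| = √(a² + b²) = √(0.04178 + 0.01507) = 0.23842.
True dip = arctan(0.23842) = 13.41°, dipping toward WNW (azimuth ≈ 301°).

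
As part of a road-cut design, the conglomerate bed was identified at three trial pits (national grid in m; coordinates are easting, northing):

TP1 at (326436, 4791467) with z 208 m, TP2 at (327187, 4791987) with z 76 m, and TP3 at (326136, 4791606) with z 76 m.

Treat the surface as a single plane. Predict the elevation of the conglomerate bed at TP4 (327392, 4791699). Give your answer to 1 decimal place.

269.0 m

Two edge vectors: TP1→TP2 = (751, 520, -132), TP1→TP3 = (-300, 139, -132).
Normal n = (TP1→TP2) × (TP1→TP3) = (-50292, 138732, 260389).
So ∂z/∂easting = −n_x/n_z = 0.193141799 and ∂z/∂northing = −n_y/n_z = −0.532787483.
Intercept c from TP1: 208 − 63048.44 + 2552833.64 = 2489993.21.
At (327392, 4791699): z = 63233.1 − 2552957.3 + 2489993.21 = 269.0 m.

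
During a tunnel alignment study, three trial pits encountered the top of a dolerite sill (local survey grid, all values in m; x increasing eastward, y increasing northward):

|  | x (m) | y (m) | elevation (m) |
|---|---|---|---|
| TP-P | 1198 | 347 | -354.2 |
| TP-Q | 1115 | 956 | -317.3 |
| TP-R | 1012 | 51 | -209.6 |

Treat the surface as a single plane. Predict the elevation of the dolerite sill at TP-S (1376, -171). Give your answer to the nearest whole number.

Two edge vectors: TP-P→TP-Q = (-83, 609, 36.9), TP-P→TP-R = (-186, -296, 144.6).
Normal n = (TP-P→TP-Q) × (TP-P→TP-R) = (98983.8, 5138.4, 137842).
So ∂z/∂x = −n_x/n_z = −0.71810 and ∂z/∂y = −n_y/n_z = −0.03728.
Intercept c from TP-P: -354.2 + 860.28 + 12.94 = 519.01.
At (1376, -171): z = −988.1 + 6.4 + 519.01 = -462.7 m.

-463 m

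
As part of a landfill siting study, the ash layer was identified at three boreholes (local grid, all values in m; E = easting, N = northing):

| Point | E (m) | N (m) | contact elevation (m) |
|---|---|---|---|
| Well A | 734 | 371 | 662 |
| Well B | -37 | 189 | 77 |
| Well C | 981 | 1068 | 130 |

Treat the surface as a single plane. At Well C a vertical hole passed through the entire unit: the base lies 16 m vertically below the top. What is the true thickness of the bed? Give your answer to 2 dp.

8.78 m

Two edge vectors: Well A→Well B = (-771, -182, -585), Well A→Well C = (247, 697, -532).
Normal n = (Well A→Well B) × (Well A→Well C) = (504569, -554667, -492433).
So ∂z/∂E = −n_x/n_z = 1.02464 and ∂z/∂N = −n_y/n_z = −1.12638.
|∇z| = √(a²+b²) = 1.52271, so dip δ = arctan(1.52271) = 56.71°.
True thickness = vertical thickness × cos δ = 16 × cos 56.71° = 8.78 m.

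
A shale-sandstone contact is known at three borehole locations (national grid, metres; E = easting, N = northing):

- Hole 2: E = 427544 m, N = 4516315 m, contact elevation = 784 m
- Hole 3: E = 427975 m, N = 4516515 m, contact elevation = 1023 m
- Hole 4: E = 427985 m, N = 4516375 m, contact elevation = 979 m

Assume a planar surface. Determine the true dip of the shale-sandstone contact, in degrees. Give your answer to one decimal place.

Two edge vectors: Hole 2→Hole 3 = (431, 200, 239), Hole 2→Hole 4 = (441, 60, 195).
Normal n = (Hole 2→Hole 3) × (Hole 2→Hole 4) = (24660, 21354, -62340).
So ∂z/∂E = −n_x/n_z = 0.39557 and ∂z/∂N = −n_y/n_z = 0.34254.
Gradient magnitude |∇z| = √(a² + b²) = √(0.15648 + 0.11733) = 0.52327.
True dip = arctan(0.52327) = 27.6°, dipping toward SW (azimuth ≈ 229°).

27.6°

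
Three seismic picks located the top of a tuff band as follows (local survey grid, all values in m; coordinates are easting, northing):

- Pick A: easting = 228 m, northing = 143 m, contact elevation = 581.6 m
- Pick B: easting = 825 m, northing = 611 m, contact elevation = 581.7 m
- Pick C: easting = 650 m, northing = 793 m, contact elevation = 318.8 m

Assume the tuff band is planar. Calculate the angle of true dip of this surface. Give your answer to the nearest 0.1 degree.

46.3°

Let the plane be z = a·easting + b·northing + c.
Pick B−Pick A: 597a + 468b = 0.1;  Pick C−Pick A: 422a + 650b = −262.8.
Solving gives a = 0.64578, b = −0.82357.
Gradient magnitude |∇z| = √(a² + b²) = √(0.41703 + 0.67826) = 1.04656.
True dip = arctan(1.04656) = 46.3°, dipping toward NW (azimuth ≈ 322°).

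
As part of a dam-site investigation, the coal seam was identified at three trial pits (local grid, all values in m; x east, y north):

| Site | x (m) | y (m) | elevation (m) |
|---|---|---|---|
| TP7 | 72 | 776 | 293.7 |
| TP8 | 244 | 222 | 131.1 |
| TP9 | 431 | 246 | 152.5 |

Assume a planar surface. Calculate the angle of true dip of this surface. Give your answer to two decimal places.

18.00°

Let the plane be z = a·x + b·y + c.
TP8−TP7: 172a − 554b = −162.6;  TP9−TP7: 359a − 530b = −141.2.
Solving gives a = 0.07383, b = 0.31642.
Gradient magnitude |∇z| = √(a² + b²) = √(0.00545 + 0.10012) = 0.32492.
True dip = arctan(0.32492) = 18.00°, dipping toward SSW (azimuth ≈ 193°).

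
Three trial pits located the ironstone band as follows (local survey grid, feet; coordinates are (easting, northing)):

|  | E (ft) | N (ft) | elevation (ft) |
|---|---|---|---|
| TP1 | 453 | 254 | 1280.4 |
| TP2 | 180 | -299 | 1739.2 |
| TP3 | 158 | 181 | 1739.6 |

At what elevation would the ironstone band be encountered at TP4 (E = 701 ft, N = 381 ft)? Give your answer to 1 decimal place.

889.8 ft

Let the plane be z = a·E + b·N + c.
TP2−TP1: −273a − 553b = 458.8;  TP3−TP1: −295a − 73b = 459.2.
Solving gives a = −1.53936, b = −0.06972.
Then c = 1280.4 − a·453 − b·254 = 1995.44.
At (701, 381): z = −1079.1 − 26.6 + 1995.44 = 889.8 ft.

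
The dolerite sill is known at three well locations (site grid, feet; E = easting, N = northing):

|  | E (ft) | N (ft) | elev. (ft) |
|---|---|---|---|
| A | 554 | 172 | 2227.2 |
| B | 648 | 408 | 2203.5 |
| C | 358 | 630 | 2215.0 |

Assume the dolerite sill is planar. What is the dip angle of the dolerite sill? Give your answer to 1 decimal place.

Let the plane be z = a·E + b·N + c.
B−A: 94a + 236b = −23.7;  C−A: −196a + 458b = −12.2.
Solving gives a = −0.08930, b = −0.06485.
Gradient magnitude |∇z| = √(a² + b²) = √(0.00797 + 0.00421) = 0.11037.
True dip = arctan(0.11037) = 6.3°, dipping toward NE (azimuth ≈ 054°).

6.3°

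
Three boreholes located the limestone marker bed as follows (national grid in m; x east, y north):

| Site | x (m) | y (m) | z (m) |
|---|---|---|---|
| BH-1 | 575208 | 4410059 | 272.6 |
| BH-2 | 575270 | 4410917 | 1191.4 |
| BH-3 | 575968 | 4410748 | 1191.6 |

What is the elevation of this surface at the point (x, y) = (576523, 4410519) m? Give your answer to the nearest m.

1092 m

Let the plane be z = a·x + b·y + c.
BH-2−BH-1: 62a + 858b = 918.8;  BH-3−BH-1: 760a + 689b = 919.
Solving gives a = 0.25510091, b = 1.05242861.
Then c = 272.6 − a·575208 − b·4410059 = −4787735.73.
At (576523, 4410519): z = 147071.5 + 4641756.4 − 4787735.73 = 1092.2 m.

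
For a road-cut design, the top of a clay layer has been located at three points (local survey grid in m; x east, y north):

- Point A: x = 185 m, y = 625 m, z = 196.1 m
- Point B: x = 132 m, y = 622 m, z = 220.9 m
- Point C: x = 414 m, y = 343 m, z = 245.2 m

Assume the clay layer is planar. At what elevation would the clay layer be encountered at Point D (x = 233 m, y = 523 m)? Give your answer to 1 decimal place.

Let the plane be z = a·x + b·y + c.
Point B−Point A: −53a − 3b = 24.8;  Point C−Point A: 229a − 282b = 49.1.
Solving gives a = −0.43794, b = −0.52974.
Then c = 196.1 − a·185 − b·625 = 608.21.
At (233, 523): z = −102.0 − 277.1 + 608.21 = 229.1 m.

229.1 m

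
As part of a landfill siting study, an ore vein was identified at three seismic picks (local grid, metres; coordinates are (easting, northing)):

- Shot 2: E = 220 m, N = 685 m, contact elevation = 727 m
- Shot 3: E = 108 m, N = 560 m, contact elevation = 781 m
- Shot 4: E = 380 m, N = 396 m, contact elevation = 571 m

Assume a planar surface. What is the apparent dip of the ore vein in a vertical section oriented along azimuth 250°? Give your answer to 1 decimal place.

29.8°

Two edge vectors: Shot 2→Shot 3 = (-112, -125, 54), Shot 2→Shot 4 = (160, -289, -156).
Normal n = (Shot 2→Shot 3) × (Shot 2→Shot 4) = (35106, -8832, 52368).
So ∂z/∂E = −n_x/n_z = −0.67037 and ∂z/∂N = −n_y/n_z = 0.16865.
Unit vector along 250° is (sin 250°, cos 250°) = (-0.9397, -0.3420).
Slope in that direction = a·(-0.9397) + b·(-0.3420) = 0.57226.
Apparent dip = arctan|0.57226| = 29.8° (true dip is 34.7°, so apparent ≤ true as expected).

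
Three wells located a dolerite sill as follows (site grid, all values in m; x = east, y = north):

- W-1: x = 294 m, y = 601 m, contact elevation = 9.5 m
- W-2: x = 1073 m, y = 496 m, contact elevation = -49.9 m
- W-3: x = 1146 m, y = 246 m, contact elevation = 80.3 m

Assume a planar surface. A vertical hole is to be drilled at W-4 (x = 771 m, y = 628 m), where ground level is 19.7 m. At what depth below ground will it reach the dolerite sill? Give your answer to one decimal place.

Let the plane be z = a·x + b·y + c.
W-2−W-1: 779a − 105b = −59.4;  W-3−W-1: 852a − 355b = 70.8.
Solving gives a = −0.152449, b = −0.565315.
Then c = 9.5 − a·294 − b·601 = 394.07.
At (771, 628): z_contact = −117.54 − 355.02 + 394.07 = -78.48 m.
Depth below ground = 19.7 − (-78.48) = 98.2 m.

98.2 m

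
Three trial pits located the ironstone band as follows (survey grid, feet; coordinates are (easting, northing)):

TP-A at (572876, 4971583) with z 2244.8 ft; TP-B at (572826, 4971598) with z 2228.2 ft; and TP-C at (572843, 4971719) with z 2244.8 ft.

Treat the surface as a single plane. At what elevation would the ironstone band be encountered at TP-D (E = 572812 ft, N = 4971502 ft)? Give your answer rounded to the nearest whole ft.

Let the plane be z = a·E + b·N + c.
TP-B−TP-A: −50a + 15b = −16.6;  TP-C−TP-A: −33a + 136b = 0.
Solving gives a = 0.35806503, b = 0.08688343.
Then c = 2244.8 − a·572876 − b·4971583 = −634830.22.
At (572812, 4971502): z = 205103.9 + 431941.1 − 634830.22 = 2214.8 ft.

2215 ft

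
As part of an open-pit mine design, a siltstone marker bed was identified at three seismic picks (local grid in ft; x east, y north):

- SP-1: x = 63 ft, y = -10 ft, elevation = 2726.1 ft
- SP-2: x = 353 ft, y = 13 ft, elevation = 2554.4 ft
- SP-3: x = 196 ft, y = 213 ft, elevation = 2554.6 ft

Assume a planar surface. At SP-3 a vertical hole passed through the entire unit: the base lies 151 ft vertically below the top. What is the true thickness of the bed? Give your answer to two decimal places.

123.24 ft

Two edge vectors: SP-1→SP-2 = (290, 23, -171.7), SP-1→SP-3 = (133, 223, -171.5).
Normal n = (SP-1→SP-2) × (SP-1→SP-3) = (34344.6, 26898.9, 61611).
So ∂z/∂x = −n_x/n_z = −0.55744 and ∂z/∂y = −n_y/n_z = −0.43659.
|∇z| = √(a²+b²) = 0.70806, so dip δ = arctan(0.70806) = 35.30°.
True thickness = vertical thickness × cos δ = 151 × cos 35.30° = 123.24 ft.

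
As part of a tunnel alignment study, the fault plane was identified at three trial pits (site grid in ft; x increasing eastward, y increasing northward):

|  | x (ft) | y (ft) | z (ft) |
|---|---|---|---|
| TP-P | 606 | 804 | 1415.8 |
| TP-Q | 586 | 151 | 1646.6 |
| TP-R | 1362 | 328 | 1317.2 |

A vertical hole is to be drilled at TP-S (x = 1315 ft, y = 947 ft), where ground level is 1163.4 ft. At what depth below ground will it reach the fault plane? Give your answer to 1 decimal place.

42.1 ft

Two edge vectors: TP-P→TP-Q = (-20, -653, 230.8), TP-P→TP-R = (756, -476, -98.6).
Normal n = (TP-P→TP-Q) × (TP-P→TP-R) = (174246.6, 172512.8, 503188).
So ∂z/∂x = −n_x/n_z = −0.346285 and ∂z/∂y = −n_y/n_z = −0.342840.
Intercept c from TP-P: 1415.8 + 209.85 + 275.64 = 1901.29.
At (1315, 947): z_contact = −455.37 − 324.67 + 1901.29 = 1121.26 ft.
Depth below ground = 1163.4 − 1121.26 = 42.1 ft.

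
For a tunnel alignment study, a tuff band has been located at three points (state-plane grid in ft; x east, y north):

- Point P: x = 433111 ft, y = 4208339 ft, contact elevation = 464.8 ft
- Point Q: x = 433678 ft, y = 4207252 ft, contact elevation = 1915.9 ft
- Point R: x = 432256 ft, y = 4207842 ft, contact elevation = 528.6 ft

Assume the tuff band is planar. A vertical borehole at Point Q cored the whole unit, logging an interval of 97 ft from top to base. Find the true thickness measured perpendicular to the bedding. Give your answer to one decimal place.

Let the plane be z = a·x + b·y + c.
Point Q−Point P: 567a − 1087b = 1451.1;  Point R−Point P: −855a − 497b = 63.8.
Solving gives a = 0.53819, b = −1.05423.
|∇z| = √(a²+b²) = 1.18366, so dip δ = arctan(1.18366) = 49.81°.
True thickness = vertical thickness × cos δ = 97 × cos 49.81° = 62.6 ft.

62.6 ft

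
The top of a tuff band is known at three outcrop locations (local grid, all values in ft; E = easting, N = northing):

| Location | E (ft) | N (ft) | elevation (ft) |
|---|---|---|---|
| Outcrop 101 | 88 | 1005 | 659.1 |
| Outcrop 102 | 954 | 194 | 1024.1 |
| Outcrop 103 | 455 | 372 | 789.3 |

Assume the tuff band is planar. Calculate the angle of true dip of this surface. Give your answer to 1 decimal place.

26.9°

Two edge vectors: Outcrop 101→Outcrop 102 = (866, -811, 365), Outcrop 101→Outcrop 103 = (367, -633, 130.2).
Normal n = (Outcrop 101→Outcrop 102) × (Outcrop 101→Outcrop 103) = (125452.8, 21201.8, -250541).
So ∂z/∂E = −n_x/n_z = 0.50073 and ∂z/∂N = −n_y/n_z = 0.08462.
Gradient magnitude |∇z| = √(a² + b²) = √(0.25073 + 0.00716) = 0.50783.
True dip = arctan(0.50783) = 26.9°, dipping toward W (azimuth ≈ 260°).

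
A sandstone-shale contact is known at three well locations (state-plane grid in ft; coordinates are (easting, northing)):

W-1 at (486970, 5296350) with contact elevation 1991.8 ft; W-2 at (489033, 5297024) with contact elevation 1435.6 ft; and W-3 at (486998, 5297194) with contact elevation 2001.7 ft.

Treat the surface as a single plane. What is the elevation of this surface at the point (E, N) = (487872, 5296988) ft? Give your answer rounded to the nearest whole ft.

Two edge vectors: W-1→W-2 = (2063, 674, -556.2), W-1→W-3 = (28, 844, 9.9).
Normal n = (W-1→W-2) × (W-1→W-3) = (476105.4, -35997.3, 1722300).
So ∂z/∂E = −n_x/n_z = −0.27643581 and ∂z/∂N = −n_y/n_z = 0.02090071.
Intercept c from W-1: 1991.8 + 134615.95 − 110697.50 = 25910.25.
At (487872, 5296988): z = −134865.3 + 110710.8 + 25910.25 = 1755.8 ft.

1756 ft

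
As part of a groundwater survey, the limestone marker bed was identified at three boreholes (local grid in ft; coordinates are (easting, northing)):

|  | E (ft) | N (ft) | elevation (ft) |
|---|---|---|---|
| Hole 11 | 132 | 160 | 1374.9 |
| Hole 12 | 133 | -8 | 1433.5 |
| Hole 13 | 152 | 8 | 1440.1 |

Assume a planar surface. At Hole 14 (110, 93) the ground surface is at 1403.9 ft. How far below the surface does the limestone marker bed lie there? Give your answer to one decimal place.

19.9 ft

Let the plane be z = a·E + b·N + c.
Hole 12−Hole 11: 1a − 168b = 58.6;  Hole 13−Hole 11: 20a − 152b = 65.2.
Solving gives a = 0.63791, b = −0.34501.
Then c = 1374.9 − a·132 − b·160 = 1345.90.
At (110, 93): z_contact = 70.17 − 32.09 + 1345.90 = 1383.98 ft.
Depth below ground = 1403.9 − 1383.98 = 19.9 ft.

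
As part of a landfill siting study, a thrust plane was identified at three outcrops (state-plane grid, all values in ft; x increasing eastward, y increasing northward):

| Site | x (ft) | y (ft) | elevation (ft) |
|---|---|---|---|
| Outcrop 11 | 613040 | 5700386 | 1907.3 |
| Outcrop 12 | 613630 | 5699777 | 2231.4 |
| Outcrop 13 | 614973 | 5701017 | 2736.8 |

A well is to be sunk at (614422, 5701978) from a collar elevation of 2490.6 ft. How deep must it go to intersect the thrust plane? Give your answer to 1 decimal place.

Let the plane be z = a·x + b·y + c.
Outcrop 12−Outcrop 11: 590a − 609b = 324.1;  Outcrop 13−Outcrop 11: 1933a + 631b = 829.5.
Solving gives a = 0.458004875, b = −0.088468183.
Then c = 1907.3 − a·613040 − b·5700386 = 225434.79.
At (614422, 5701978): z_contact = 281408.27 − 504443.64 + 225434.79 = 2399.42 ft.
Depth below ground = 2490.6 − 2399.42 = 91.2 ft.

91.2 ft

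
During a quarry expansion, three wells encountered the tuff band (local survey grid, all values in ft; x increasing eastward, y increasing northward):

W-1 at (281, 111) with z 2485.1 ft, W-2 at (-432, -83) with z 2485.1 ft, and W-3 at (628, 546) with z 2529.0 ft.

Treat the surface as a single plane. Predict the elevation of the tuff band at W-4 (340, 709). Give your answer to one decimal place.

2560.1 ft

Let the plane be z = a·x + b·y + c.
W-2−W-1: −713a − 194b = 0;  W-3−W-1: 347a + 435b = 43.9.
Solving gives a = −0.03507, b = 0.12890.
Then c = 2485.1 − a·281 − b·111 = 2480.65.
At (340, 709): z = −11.9 + 91.4 + 2480.65 = 2560.1 ft.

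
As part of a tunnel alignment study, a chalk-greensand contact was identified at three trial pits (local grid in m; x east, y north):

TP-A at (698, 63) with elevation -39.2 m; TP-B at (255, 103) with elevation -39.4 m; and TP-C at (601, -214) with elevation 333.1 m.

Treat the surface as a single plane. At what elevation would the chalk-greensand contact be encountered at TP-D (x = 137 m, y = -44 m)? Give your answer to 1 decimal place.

Let the plane be z = a·x + b·y + c.
TP-B−TP-A: −443a + 40b = −0.2;  TP-C−TP-A: −97a − 277b = 372.3.
Solving gives a = −0.11720, b = −1.30300.
Then c = -39.2 − a·698 − b·63 = 124.70.
At (137, -44): z = −16.1 + 57.3 + 124.70 = 166.0 m.

166.0 m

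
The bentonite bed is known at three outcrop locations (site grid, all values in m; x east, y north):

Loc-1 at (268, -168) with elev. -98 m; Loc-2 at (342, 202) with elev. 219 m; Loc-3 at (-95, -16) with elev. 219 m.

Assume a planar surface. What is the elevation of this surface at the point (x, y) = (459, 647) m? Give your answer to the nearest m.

Let the plane be z = a·x + b·y + c.
Loc-2−Loc-1: 74a + 370b = 317;  Loc-3−Loc-1: −363a + 152b = 317.
Solving gives a = −0.47477, b = 0.95171.
Then c = -98 − a·268 − b·-168 = 189.12.
At (459, 647): z = −217.9 + 615.8 + 189.12 = 587.0 m.

587 m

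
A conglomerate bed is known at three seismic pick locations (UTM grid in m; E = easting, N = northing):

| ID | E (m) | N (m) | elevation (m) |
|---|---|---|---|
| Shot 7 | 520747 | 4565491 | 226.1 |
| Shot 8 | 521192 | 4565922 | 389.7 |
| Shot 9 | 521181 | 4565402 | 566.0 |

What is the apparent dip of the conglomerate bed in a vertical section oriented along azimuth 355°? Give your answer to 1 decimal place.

Two edge vectors: Shot 7→Shot 8 = (445, 431, 163.6), Shot 7→Shot 9 = (434, -89, 339.9).
Normal n = (Shot 7→Shot 8) × (Shot 7→Shot 9) = (161057.3, -80253.1, -226659).
So ∂z/∂E = −n_x/n_z = 0.71057 and ∂z/∂N = −n_y/n_z = −0.35407.
Unit vector along 355° is (sin 355°, cos 355°) = (-0.0872, 0.9962).
Slope in that direction = a·(-0.0872) + b·(0.9962) = −0.41465.
Apparent dip = arctan|0.41465| = 22.5° (true dip is 38.4°, so apparent ≤ true as expected).

22.5°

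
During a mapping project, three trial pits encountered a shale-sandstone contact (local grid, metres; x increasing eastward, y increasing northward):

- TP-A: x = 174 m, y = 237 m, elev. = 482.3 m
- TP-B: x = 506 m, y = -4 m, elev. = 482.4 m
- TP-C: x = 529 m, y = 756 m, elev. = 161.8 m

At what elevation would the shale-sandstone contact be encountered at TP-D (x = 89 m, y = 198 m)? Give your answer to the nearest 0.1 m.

523.8 m

Let the plane be z = a·x + b·y + c.
TP-B−TP-A: 332a − 241b = 0.1;  TP-C−TP-A: 355a + 519b = −320.5.
Solving gives a = −0.29934, b = −0.41278.
Then c = 482.3 − a·174 − b·237 = 632.21.
At (89, 198): z = −26.6 − 81.7 + 632.21 = 523.8 m.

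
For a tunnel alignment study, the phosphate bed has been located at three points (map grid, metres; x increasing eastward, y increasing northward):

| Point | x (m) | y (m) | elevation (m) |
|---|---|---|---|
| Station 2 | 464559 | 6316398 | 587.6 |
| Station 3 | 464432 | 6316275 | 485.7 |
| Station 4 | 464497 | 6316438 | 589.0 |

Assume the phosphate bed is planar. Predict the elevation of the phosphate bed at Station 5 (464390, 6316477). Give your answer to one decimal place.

Let the plane be z = a·x + b·y + c.
Station 3−Station 2: −127a − 123b = −101.9;  Station 4−Station 2: −62a + 40b = 1.4.
Solving gives a = 0.307240674, b = 0.511223044.
Then c = 587.6 − a·464559 − b·6316398 = −3371232.03.
At (464390, 6316477): z = 142679.5 + 3229128.6 − 3371232.03 = 576.1 m.

576.1 m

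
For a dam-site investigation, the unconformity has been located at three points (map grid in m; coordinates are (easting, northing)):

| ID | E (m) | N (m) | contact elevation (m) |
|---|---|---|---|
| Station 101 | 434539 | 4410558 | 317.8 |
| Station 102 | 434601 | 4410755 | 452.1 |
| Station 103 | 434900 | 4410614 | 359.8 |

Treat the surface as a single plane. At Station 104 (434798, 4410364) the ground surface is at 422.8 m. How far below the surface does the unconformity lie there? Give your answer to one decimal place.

Let the plane be z = a·E + b·N + c.
Station 102−Station 101: 62a + 197b = 134.3;  Station 103−Station 101: 361a + 56b = 42.
Solving gives a = 0.011134600, b = 0.678221598.
Then c = 317.8 − a·434539 − b·4410558 = −2995856.31.
At (434798, 4410364): z_contact = 4841.30 + 2991204.12 − 2995856.31 = 189.11 m.
Depth below ground = 422.8 − 189.11 = 233.7 m.

233.7 m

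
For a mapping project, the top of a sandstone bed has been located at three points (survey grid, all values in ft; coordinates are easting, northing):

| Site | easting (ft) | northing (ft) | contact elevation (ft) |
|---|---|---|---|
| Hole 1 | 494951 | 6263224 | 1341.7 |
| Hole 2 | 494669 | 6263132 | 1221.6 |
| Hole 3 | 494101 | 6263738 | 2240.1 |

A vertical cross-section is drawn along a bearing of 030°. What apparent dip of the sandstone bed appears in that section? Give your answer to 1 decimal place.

53.1°

Let the plane be z = a·easting + b·northing + c.
Hole 2−Hole 1: −282a − 92b = −120.1;  Hole 3−Hole 1: −850a + 514b = 898.4.
Solving gives a = −0.09376, b = 1.59282.
Unit vector along 030° is (sin 30°, cos 30°) = (0.5000, 0.8660).
Slope in that direction = a·(0.5000) + b·(0.8660) = 1.33254.
Apparent dip = arctan|1.33254| = 53.1° (true dip is 57.9°, so apparent ≤ true as expected).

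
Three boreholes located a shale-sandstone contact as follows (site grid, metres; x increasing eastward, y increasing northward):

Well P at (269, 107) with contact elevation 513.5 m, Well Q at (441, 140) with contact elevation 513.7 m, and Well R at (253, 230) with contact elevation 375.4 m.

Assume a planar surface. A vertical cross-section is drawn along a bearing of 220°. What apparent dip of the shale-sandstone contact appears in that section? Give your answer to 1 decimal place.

Two edge vectors: Well P→Well Q = (172, 33, 0.2), Well P→Well R = (-16, 123, -138.1).
Normal n = (Well P→Well Q) × (Well P→Well R) = (-4581.9, 23750, 21684).
So ∂z/∂x = −n_x/n_z = 0.21130 and ∂z/∂y = −n_y/n_z = −1.09528.
Unit vector along 220° is (sin 220°, cos 220°) = (-0.6428, -0.7660).
Slope in that direction = a·(-0.6428) + b·(-0.7660) = 0.70321.
Apparent dip = arctan|0.70321| = 35.1° (true dip is 48.1°, so apparent ≤ true as expected).

35.1°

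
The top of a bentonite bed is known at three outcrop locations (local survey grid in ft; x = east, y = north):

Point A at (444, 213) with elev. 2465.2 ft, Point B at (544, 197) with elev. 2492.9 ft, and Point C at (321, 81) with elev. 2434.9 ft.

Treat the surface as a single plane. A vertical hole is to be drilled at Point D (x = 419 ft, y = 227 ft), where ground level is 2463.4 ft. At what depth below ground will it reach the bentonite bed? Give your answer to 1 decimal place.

5.4 ft

Let the plane be z = a·x + b·y + c.
Point B−Point A: 100a − 16b = 27.7;  Point C−Point A: −123a − 132b = −30.3.
Solving gives a = 0.27302, b = −0.02486.
Then c = 2465.2 − a·444 − b·213 = 2349.27.
At (419, 227): z_contact = 114.40 − 5.64 + 2349.27 = 2458.03 ft.
Depth below ground = 2463.4 − 2458.03 = 5.4 ft.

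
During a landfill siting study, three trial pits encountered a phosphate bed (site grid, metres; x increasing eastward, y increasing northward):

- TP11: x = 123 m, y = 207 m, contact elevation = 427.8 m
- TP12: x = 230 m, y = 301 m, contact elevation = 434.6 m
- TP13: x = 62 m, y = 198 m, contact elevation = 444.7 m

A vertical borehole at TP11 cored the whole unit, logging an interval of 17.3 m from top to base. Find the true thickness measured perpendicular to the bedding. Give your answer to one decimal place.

Let the plane be z = a·x + b·y + c.
TP12−TP11: 107a + 94b = 6.8;  TP13−TP11: −61a − 9b = 16.9.
Solving gives a = −0.34580, b = 0.46596.
|∇z| = √(a²+b²) = 0.58025, so dip δ = arctan(0.58025) = 30.12°.
True thickness = vertical thickness × cos δ = 17.3 × cos 30.12° = 15.0 m.

15.0 m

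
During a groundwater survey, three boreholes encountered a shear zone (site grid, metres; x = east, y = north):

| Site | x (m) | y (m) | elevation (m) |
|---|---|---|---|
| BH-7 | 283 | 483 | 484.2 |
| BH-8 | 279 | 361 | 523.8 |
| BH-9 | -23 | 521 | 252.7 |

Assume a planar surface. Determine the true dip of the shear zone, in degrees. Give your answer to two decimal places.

38.44°

Let the plane be z = a·x + b·y + c.
BH-8−BH-7: −4a − 122b = 39.6;  BH-9−BH-7: −306a + 38b = −231.5.
Solving gives a = 0.71332, b = −0.34798.
Gradient magnitude |∇z| = √(a² + b²) = √(0.50883 + 0.12109) = 0.79367.
True dip = arctan(0.79367) = 38.44°, dipping toward WNW (azimuth ≈ 296°).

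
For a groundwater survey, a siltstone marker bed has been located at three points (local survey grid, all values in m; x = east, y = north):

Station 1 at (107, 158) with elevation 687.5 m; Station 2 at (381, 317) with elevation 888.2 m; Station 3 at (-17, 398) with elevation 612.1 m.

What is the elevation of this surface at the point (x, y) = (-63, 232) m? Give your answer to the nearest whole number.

Let the plane be z = a·x + b·y + c.
Station 2−Station 1: 274a + 159b = 200.7;  Station 3−Station 1: −124a + 240b = −75.4.
Solving gives a = 0.70378, b = 0.04945.
Then c = 687.5 − a·107 − b·158 = 604.38.
At (-63, 232): z = −44.3 + 11.5 + 604.38 = 571.5 m.

572 m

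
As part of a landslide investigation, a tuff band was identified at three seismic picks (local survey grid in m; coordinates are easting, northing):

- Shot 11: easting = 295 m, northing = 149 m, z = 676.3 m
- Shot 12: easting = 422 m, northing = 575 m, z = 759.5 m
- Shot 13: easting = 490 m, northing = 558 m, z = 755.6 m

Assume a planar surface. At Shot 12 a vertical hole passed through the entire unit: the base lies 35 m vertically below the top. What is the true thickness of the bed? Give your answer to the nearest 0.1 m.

Let the plane be z = a·easting + b·northing + c.
Shot 12−Shot 11: 127a + 426b = 83.2;  Shot 13−Shot 11: 195a + 409b = 79.3.
Solving gives a = −0.00794, b = 0.19767.
|∇z| = √(a²+b²) = 0.19783, so dip δ = arctan(0.19783) = 11.19°.
True thickness = vertical thickness × cos δ = 35 × cos 11.19° = 34.3 m.

34.3 m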